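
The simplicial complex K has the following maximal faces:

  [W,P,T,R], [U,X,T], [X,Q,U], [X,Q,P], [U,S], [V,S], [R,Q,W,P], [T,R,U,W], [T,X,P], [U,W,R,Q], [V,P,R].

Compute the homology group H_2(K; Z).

H_2 = Z.

We work with the vertex ordering P < Q < R < S < T < U < V < W < X. The simplices of K, each written with vertices in increasing order, are:

  0-simplices (9): P, Q, R, S, T, U, V, W, X
  1-simplices (21): PQ, PR, PT, PV, PW, PX, QR, QU, QW, QX, RT, RU, RV, RW, SU, SV, TU, TW, TX, UW, UX
  2-simplices (17): PQR, PQW, PQX, PRT, PRV, PRW, PTW, PTX, QRU, QRW, QUW, QUX, RTU, RTW, RUW, TUW, TUX
  3-simplices (4): PQRW, PRTW, QRUW, RTUW

so the chain groups are C_0 ≅ Z^9, C_1 ≅ Z^21, C_2 ≅ Z^17, C_3 ≅ Z^4.

Boundary ∂_1: C_1 → C_0 maps an edge to its endpoints' difference, ∂[p,q] = q − p. For instance
  ∂PQ = Q − P.
The 9×21 boundary matrix has rank 8 and Smith normal form diag(1,1,1,1,1,1,1,1).

∂_2: C_2 → C_1 maps a triangle to the signed sum of its edges. For instance
  ∂PQR = QR − PR + PQ,
  ∂PRT = RT − PT + PR.
The 21×17 boundary matrix has rank 12 and Smith normal form diag(1,1,1,1,1,1,1,1,1,1,1,1).

∂_3: C_3 → C_2 sends each 3-simplex σ to the alternating sum Σ_i (−1)^i (σ with its i-th vertex removed). For instance
  ∂PRTW = RTW − PTW + PRW − PRT,
  ∂PQRW = QRW − PRW + PQW − PQR.
This gives a 17×4 integer matrix of rank 4; reducing to Smith normal form yields diagonal entries (1,1,1,1).

Now H_k = ker ∂_k / im ∂_{k+1}, so:

  H_2: rank ker ∂_2 − rank ∂_3 = (17 − 12) − 4 = 1, and the invariant factors of ∂_3 are all 1, so H_2 = Z.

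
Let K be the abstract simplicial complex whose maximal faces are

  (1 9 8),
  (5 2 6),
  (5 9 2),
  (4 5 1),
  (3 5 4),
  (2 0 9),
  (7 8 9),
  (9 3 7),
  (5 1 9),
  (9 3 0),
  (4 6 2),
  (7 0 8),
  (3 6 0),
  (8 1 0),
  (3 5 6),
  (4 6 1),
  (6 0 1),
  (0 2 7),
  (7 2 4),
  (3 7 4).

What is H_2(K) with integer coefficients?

H_2 ≅ 0.

Order the vertices as 0 < 1 < 2 < 3 < 4 < 5 < 6 < 7 < 8 < 9. Listing each simplex with vertices in this order, K has dimension 2 with simplices:

  0-simplices (10): [0], [1], [2], [3], [4], [5], [6], [7], [8], [9]
  1-simplices (30): (30 of them)
  2-simplices (20): (20 of them)

Hence C_0 ≅ Z^10, C_1 ≅ Z^30, C_2 ≅ Z^20.

Boundary ∂_1: C_1 → C_0 sends each edge [p,q] (with p < q) to q − p. For instance
  ∂[2,5] = [5] − [2].
The resulting 10×30 matrix has rank 9, and its Smith normal form has invariant factors (1,1,1,1,1,1,1,1,1).

Boundary ∂_2: C_2 → C_1 sends each 2-simplex [p,q,r] to [q,r] − [p,r] + [p,q]. For instance
  ∂[2,5,9] = [5,9] − [2,9] + [2,5],
  ∂[3,7,9] = [7,9] − [3,9] + [3,7].
This gives a 30×20 integer matrix of rank 20; reducing to Smith normal form yields diagonal entries (1,1,1,1,1,1,1,1,1,1,1,1,1,1,1,1,1,1,1,2).

Now H_k = ker ∂_k / im ∂_{k+1}, so:

  H_2: rank ker ∂_2 − rank ∂_3 = (20 − 20) − 0 = 0, and there is no ∂_3, so H_2 ≅ 0.

(K is a triangulation of the Klein bottle.)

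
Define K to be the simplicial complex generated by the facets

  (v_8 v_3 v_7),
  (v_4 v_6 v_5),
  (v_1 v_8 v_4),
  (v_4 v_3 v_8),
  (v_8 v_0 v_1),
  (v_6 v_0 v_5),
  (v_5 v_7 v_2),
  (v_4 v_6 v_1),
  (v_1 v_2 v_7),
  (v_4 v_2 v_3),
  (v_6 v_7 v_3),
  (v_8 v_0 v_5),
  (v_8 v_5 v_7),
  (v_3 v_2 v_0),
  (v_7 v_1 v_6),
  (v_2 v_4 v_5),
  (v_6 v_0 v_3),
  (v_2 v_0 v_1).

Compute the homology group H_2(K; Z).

H_2 = Z.

Fix the vertex order v_0 < v_1 < v_2 < v_3 < v_4 < v_5 < v_6 < v_7 < v_8 and write every simplex with vertices in increasing order. Then dim K = 2 and the simplices of K are:

  0-simplices (9): [v_0], [v_1], [v_2], [v_3], [v_4], [v_5], [v_6], [v_7], [v_8]
  1-simplices (27): (27 of them)
  2-simplices (18): (18 of them)

so the chain groups are C_0 ≅ Z^9, C_1 ≅ Z^27, C_2 ≅ Z^18.

The boundary map ∂_1: C_1 → C_0 sends each edge [p,q] (with p < q) to q − p.
The 9×27 boundary matrix has rank 8 and Smith normal form diag(1,1,1,1,1,1,1,1).

∂_2: C_2 → C_1 acts by ∂[p,q,r] = [q,r] − [p,r] + [p,q]. For instance
  ∂[v_1,v_4,v_8] = [v_4,v_8] − [v_1,v_8] + [v_1,v_4],
  ∂[v_1,v_6,v_7] = [v_6,v_7] − [v_1,v_7] + [v_1,v_6].
This gives a 27×18 integer matrix of rank 17; reducing to Smith normal form yields diagonal entries (1,1,1,1,1,1,1,1,1,1,1,1,1,1,1,1,1).

Now H_k = ker ∂_k / im ∂_{k+1}, so:

  H_2: rank ker ∂_2 − rank ∂_3 = (18 − 17) − 0 = 1, and there is no ∂_3, so H_2 = Z.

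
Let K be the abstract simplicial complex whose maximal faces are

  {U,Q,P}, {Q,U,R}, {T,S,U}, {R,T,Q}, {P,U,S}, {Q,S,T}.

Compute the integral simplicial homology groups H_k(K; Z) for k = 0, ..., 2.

H_0 ≅ Z,  H_1 ≅ Z,  H_2 = 0.

Fix the vertex order P < Q < R < S < T < U and write every simplex with vertices in increasing order. Then dim K = 2 and the simplices of K are:

  0-simplices (6): P, Q, R, S, T, U
  1-simplices (12): PQ, PS, PU, QR, QS, QT, QU, RT, RU, ST, SU, TU
  2-simplices (6): PQU, PSU, QRT, QRU, QST, STU

giving chain groups C_0 ≅ Z^6, C_1 ≅ Z^12, C_2 ≅ Z^6.

∂_1: C_1 → C_0 sends each edge [p,q] (with p < q) to q − p. For instance
  ∂PQ = Q − P.
The resulting 6×12 matrix has rank 5, and its Smith normal form has invariant factors (1,1,1,1,1).

Boundary ∂_2: C_2 → C_1 sends each 2-simplex [p,q,r] to [q,r] − [p,r] + [p,q]. For instance
  ∂QRU = RU − QU + QR,
  ∂STU = TU − SU + ST.
The resulting 12×6 matrix has rank 6, and its Smith normal form has invariant factors (1,1,1,1,1,1).

Now H_k = ker ∂_k / im ∂_{k+1}, so:

  H_0: rank C_0 − rank ∂_1 = 6 − 5 = 1, and the invariant factors of ∂_1 are all 1, so H_0 ≅ Z.
  H_1: rank ker ∂_1 − rank ∂_2 = (12 − 5) − 6 = 1, and the invariant factors of ∂_2 are all 1, so H_1 ≅ Z.
  H_2: rank ker ∂_2 − rank ∂_3 = (6 − 6) − 0 = 0, and there is no ∂_3, so H_2 ≅ 0.

As a check, the Euler characteristic is 6 − 12 + 6 = 0, which agrees with 1 − 1 + 0 = 0.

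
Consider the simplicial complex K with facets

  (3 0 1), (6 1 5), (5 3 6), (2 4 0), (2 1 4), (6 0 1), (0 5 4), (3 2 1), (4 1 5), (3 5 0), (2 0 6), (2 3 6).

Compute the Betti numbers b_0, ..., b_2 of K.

K has 7 vertices, 18 edges, 12 triangles.
rank ∂_0 = 0, rank ∂_1 = 6 ⇒ b_0 = 7 − 0 − 6 = 1; all invariant factors of ∂_1 are 1 so no torsion. So H_0 = Z.
rank ∂_1 = 6, rank ∂_2 = 12 ⇒ b_1 = 18 − 6 − 12 = 0; ∂_2 has invariant factor(s) [2] giving torsion. So H_1 = Z/2.
rank ∂_2 = 12, rank ∂_3 = 0 ⇒ b_2 = 12 − 12 − 0 = 0. So H_2 = 0.

b_0 = 1, b_1 = 0, b_2 = 0.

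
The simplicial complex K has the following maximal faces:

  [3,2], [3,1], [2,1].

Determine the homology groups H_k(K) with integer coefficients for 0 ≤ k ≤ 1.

K has 3 vertices, 3 edges.
rank ∂_0 = 0, rank ∂_1 = 2 ⇒ b_0 = 3 − 0 − 2 = 1; all invariant factors of ∂_1 are 1 so no torsion. So H_0 ≅ Z.
rank ∂_1 = 2, rank ∂_2 = 0 ⇒ b_1 = 3 − 2 − 0 = 1. So H_1 ≅ Z.

H_0 ≅ Z,  H_1 ≅ Z.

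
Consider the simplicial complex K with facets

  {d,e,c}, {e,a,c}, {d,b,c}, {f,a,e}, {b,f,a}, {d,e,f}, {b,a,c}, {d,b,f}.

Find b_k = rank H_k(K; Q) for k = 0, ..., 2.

b_0 = 1, b_1 = 0, b_2 = 1.

Fix the vertex order a < b < c < d < e < f and write every simplex with vertices in increasing order. Then dim K = 2 and the simplices of K are:

  0-simplices (6): a, b, c, d, e, f
  1-simplices (12): ab, ac, ae, af, bc, bd, bf, cd, ce, de, df, ef
  2-simplices (8): abc, abf, ace, aef, bcd, bdf, cde, def

so the chain groups are C_0 ≅ Z^6, C_1 ≅ Z^12, C_2 ≅ Z^8.

∂_1: C_1 → C_0 is given by ∂[p,q] = [q] − [p]. For instance
  ∂bd = d − b.
The resulting 6×12 matrix has rank 5, and its Smith normal form has invariant factors (1,1,1,1,1).

∂_2: C_2 → C_1 maps a triangle to the signed sum of its edges. For instance
  ∂abc = bc − ac + ab,
  ∂bdf = df − bf + bd.
As a 12×8 matrix over Z this has rank 7, with invariant factors (1,1,1,1,1,1,1).

Now H_k = ker ∂_k / im ∂_{k+1}, so:

  H_0: rank C_0 − rank ∂_1 = 6 − 5 = 1, and the invariant factors of ∂_1 are all 1, so H_0 ≅ Z.
  H_1: rank ker ∂_1 − rank ∂_2 = (12 − 5) − 7 = 0, and the invariant factors of ∂_2 are all 1, so H_1 ≅ 0.
  H_2: rank ker ∂_2 − rank ∂_3 = (8 − 7) − 0 = 1, and there is no ∂_3, so H_2 ≅ Z.

As a check, the Euler characteristic is 6 − 12 + 8 = 2, which agrees with 1 − 0 + 1 = 2.

Hence the Betti numbers are b_0 = 1, b_1 = 0, b_2 = 1.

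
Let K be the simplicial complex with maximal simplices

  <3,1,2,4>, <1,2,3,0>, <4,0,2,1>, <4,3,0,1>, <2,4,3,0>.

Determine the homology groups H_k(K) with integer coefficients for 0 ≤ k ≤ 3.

H_0 = Z,  H_1 = 0,  H_2 = 0,  H_3 = Z.

Take the total order 0 < 1 < 2 < 3 < 4 on the vertex set. Then K (dimension 3) consists of the simplices:

  0-simplices (5): [0], [1], [2], [3], [4]
  1-simplices (10): [0,1], [0,2], [0,3], [0,4], [1,2], [1,3], [1,4], [2,3], [2,4], [3,4]
  2-simplices (10): [0,1,2], [0,1,3], [0,1,4], [0,2,3], [0,2,4], [0,3,4], [1,2,3], [1,2,4], [1,3,4], [2,3,4]
  3-simplices (5): [0,1,2,3], [0,1,2,4], [0,1,3,4], [0,2,3,4], [1,2,3,4]

so the chain groups are C_0 ≅ Z^5, C_1 ≅ Z^10, C_2 ≅ Z^10, C_3 ≅ Z^5.

∂_1: C_1 → C_0 is given by ∂[p,q] = [q] − [p]. For instance
  ∂[1,3] = [3] − [1].
The resulting 5×10 matrix has rank 4, and its Smith normal form has invariant factors (1,1,1,1).

∂_2: C_2 → C_1 sends each 2-simplex [p,q,r] to [q,r] − [p,r] + [p,q]. For instance
  ∂[0,2,4] = [2,4] − [0,4] + [0,2],
  ∂[1,2,4] = [2,4] − [1,4] + [1,2].
This gives a 10×10 integer matrix of rank 6; reducing to Smith normal form yields diagonal entries (1,1,1,1,1,1).

∂_3: C_3 → C_2 sends each 3-simplex σ to the alternating sum Σ_i (−1)^i (σ with its i-th vertex removed). For instance
  ∂[0,1,2,3] = [1,2,3] − [0,2,3] + [0,1,3] − [0,1,2],
  ∂[0,1,2,4] = [1,2,4] − [0,2,4] + [0,1,4] − [0,1,2].
As a 10×5 matrix over Z this has rank 4, with invariant factors (1,1,1,1).

Computing H_k = (kernel of ∂_k) / (image of ∂_{k+1}):

  H_0: rank C_0 − rank ∂_1 = 5 − 4 = 1, and the invariant factors of ∂_1 are all 1, so H_0 = Z.
  H_1: rank ker ∂_1 − rank ∂_2 = (10 − 4) − 6 = 0, and the invariant factors of ∂_2 are all 1, so H_1 = 0.
  H_2: rank ker ∂_2 − rank ∂_3 = (10 − 6) − 4 = 0, and the invariant factors of ∂_3 are all 1, so H_2 = 0.
  H_3: rank ker ∂_3 − rank ∂_4 = (5 − 4) − 0 = 1, and there is no ∂_4, so H_3 = Z.

(K is a triangulation of the 3-sphere S^3.)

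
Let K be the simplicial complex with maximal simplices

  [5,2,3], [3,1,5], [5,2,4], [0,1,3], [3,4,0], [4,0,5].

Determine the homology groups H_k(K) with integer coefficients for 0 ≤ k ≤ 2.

H_0 ≅ Z,  H_1 ≅ Z,  H_2 = 0.

Order the vertices as 0 < 1 < 2 < 3 < 4 < 5. Listing each simplex with vertices in this order, K has dimension 2 with simplices:

  0-simplices (6): [0], [1], [2], [3], [4], [5]
  1-simplices (12): [0,1], [0,3], [0,4], [0,5], [1,3], [1,5], [2,3], [2,4], [2,5], [3,4], [3,5], [4,5]
  2-simplices (6): [0,1,3], [0,3,4], [0,4,5], [1,3,5], [2,3,5], [2,4,5]

giving chain groups C_0 ≅ Z^6, C_1 ≅ Z^12, C_2 ≅ Z^6.

Boundary ∂_1: C_1 → C_0 is given by ∂[p,q] = [q] − [p].
The 6×12 boundary matrix has rank 5 and Smith normal form diag(1,1,1,1,1).

∂_2: C_2 → C_1 maps a triangle to the signed sum of its edges. For instance
  ∂[0,1,3] = [1,3] − [0,3] + [0,1],
  ∂[2,3,5] = [3,5] − [2,5] + [2,3].
This gives a 12×6 integer matrix of rank 6; reducing to Smith normal form yields diagonal entries (1,1,1,1,1,1).

Now H_k = ker ∂_k / im ∂_{k+1}, so:

  H_0: rank C_0 − rank ∂_1 = 6 − 5 = 1, and the invariant factors of ∂_1 are all 1, so H_0 ≅ Z.
  H_1: rank ker ∂_1 − rank ∂_2 = (12 − 5) − 6 = 1, and the invariant factors of ∂_2 are all 1, so H_1 ≅ Z.
  H_2: rank ker ∂_2 − rank ∂_3 = (6 − 6) − 0 = 0, and there is no ∂_3, so H_2 ≅ 0.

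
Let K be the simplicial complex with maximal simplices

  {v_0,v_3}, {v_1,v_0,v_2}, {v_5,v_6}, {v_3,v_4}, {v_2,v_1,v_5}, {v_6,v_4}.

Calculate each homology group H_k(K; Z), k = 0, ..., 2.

H_0 ≅ Z,  H_1 ≅ Z,  H_2 = 0.

We work with the vertex ordering v_0 < v_1 < v_2 < v_3 < v_4 < v_5 < v_6. The simplices of K, each written with vertices in increasing order, are:

  0-simplices (7): [v_0], [v_1], [v_2], [v_3], [v_4], [v_5], [v_6]
  1-simplices (9): [v_0,v_1], [v_0,v_2], [v_0,v_3], [v_1,v_2], [v_1,v_5], [v_2,v_5], [v_3,v_4], [v_4,v_6], [v_5,v_6]
  2-simplices (2): [v_0,v_1,v_2], [v_1,v_2,v_5]

giving chain groups C_0 ≅ Z^7, C_1 ≅ Z^9, C_2 ≅ Z^2.

∂_1: C_1 → C_0 sends each edge [p,q] (with p < q) to q − p. For instance
  ∂[v_0,v_3] = [v_3] − [v_0].
As a 7×9 matrix over Z this has rank 6, with invariant factors (1,1,1,1,1,1).

Boundary ∂_2: C_2 → C_1 acts by ∂[p,q,r] = [q,r] − [p,r] + [p,q]. For instance
  ∂[v_0,v_1,v_2] = [v_1,v_2] − [v_0,v_2] + [v_0,v_1],
  ∂[v_1,v_2,v_5] = [v_2,v_5] − [v_1,v_5] + [v_1,v_2].
The 9×2 boundary matrix has rank 2 and Smith normal form diag(1,1).

Now H_k = ker ∂_k / im ∂_{k+1}, so:

  H_0: rank C_0 − rank ∂_1 = 7 − 6 = 1, and the invariant factors of ∂_1 are all 1, so H_0 = Z.
  H_1: rank ker ∂_1 − rank ∂_2 = (9 − 6) − 2 = 1, and the invariant factors of ∂_2 are all 1, so H_1 = Z.
  H_2: rank ker ∂_2 − rank ∂_3 = (2 − 2) − 0 = 0, and there is no ∂_3, so H_2 = 0.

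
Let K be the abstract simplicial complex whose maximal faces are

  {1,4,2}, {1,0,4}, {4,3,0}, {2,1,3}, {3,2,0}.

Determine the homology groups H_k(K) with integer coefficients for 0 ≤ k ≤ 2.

Take the total order 0 < 1 < 2 < 3 < 4 on the vertex set. Then K (dimension 2) consists of the simplices:

  0-simplices (5): [0], [1], [2], [3], [4]
  1-simplices (10): [0,1], [0,2], [0,3], [0,4], [1,2], [1,3], [1,4], [2,3], [2,4], [3,4]
  2-simplices (5): [0,1,4], [0,2,3], [0,3,4], [1,2,3], [1,2,4]

so the chain groups are C_0 ≅ Z^5, C_1 ≅ Z^10, C_2 ≅ Z^5.

The boundary map ∂_1: C_1 → C_0 sends each edge [p,q] (with p < q) to q − p. For instance
  ∂[0,3] = [3] − [0].
As a 5×10 matrix over Z this has rank 4, with invariant factors (1,1,1,1).

The boundary map ∂_2: C_2 → C_1 acts by ∂[p,q,r] = [q,r] − [p,r] + [p,q]. For instance
  ∂[0,3,4] = [3,4] − [0,4] + [0,3],
  ∂[0,2,3] = [2,3] − [0,3] + [0,2].
This gives a 10×5 integer matrix of rank 5; reducing to Smith normal form yields diagonal entries (1,1,1,1,1).

Now H_k = ker ∂_k / im ∂_{k+1}, so:

  H_0: rank C_0 − rank ∂_1 = 5 − 4 = 1, and the invariant factors of ∂_1 are all 1, so H_0 ≅ Z.
  H_1: rank ker ∂_1 − rank ∂_2 = (10 − 4) − 5 = 1, and the invariant factors of ∂_2 are all 1, so H_1 ≅ Z.
  H_2: rank ker ∂_2 − rank ∂_3 = (5 − 5) − 0 = 0, and there is no ∂_3, so H_2 ≅ 0.

As a check, the Euler characteristic is 5 − 10 + 5 = 0, which agrees with 1 − 1 + 0 = 0.

H_0 ≅ Z,  H_1 ≅ Z,  H_2 = 0.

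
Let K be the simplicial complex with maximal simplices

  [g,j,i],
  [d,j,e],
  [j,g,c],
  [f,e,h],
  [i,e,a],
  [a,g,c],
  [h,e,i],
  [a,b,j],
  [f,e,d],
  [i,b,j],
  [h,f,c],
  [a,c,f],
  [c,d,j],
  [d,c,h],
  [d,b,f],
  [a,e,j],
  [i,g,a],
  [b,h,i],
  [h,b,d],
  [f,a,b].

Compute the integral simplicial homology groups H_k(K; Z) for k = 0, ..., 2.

K has 10 vertices, 30 edges, 20 triangles.
rank ∂_0 = 0, rank ∂_1 = 9 ⇒ b_0 = 10 − 0 − 9 = 1; all invariant factors of ∂_1 are 1 so no torsion. So H_0 = Z.
rank ∂_1 = 9, rank ∂_2 = 20 ⇒ b_1 = 30 − 9 − 20 = 1; ∂_2 has invariant factor(s) [2] giving torsion. So H_1 = Z ⊕ Z_2.
rank ∂_2 = 20, rank ∂_3 = 0 ⇒ b_2 = 20 − 20 − 0 = 0. So H_2 = 0.

H_0 ≅ Z,  H_1 ≅ Z ⊕ Z_2,  H_2 = 0.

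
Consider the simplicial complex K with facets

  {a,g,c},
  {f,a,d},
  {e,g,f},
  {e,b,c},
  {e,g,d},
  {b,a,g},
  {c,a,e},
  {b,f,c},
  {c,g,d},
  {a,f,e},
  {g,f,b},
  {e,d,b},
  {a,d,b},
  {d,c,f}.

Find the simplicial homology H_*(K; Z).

Order the vertices as a < b < c < d < e < f < g. Listing each simplex with vertices in this order, K has dimension 2 with simplices:

  0-simplices (7): a, b, c, d, e, f, g
  1-simplices (21): ab, ac, ad, ae, af, ag, bc, bd, be, bf, bg, cd, ce, cf, cg, de, df, dg, ef, eg, fg
  2-simplices (14): abd, abg, ace, acg, adf, aef, bce, bcf, bde, bfg, cdf, cdg, deg, efg

so the chain groups are C_0 ≅ Z^7, C_1 ≅ Z^21, C_2 ≅ Z^14.

Boundary ∂_1: C_1 → C_0 is given by ∂[p,q] = [q] − [p].
As a 7×21 matrix over Z this has rank 6, with invariant factors (1,1,1,1,1,1).

∂_2: C_2 → C_1 maps a triangle to the signed sum of its edges. For instance
  ∂deg = eg − dg + de,
  ∂bce = ce − be + bc.
As a 21×14 matrix over Z this has rank 13, with invariant factors (1,1,1,1,1,1,1,1,1,1,1,1,1).

From H_k ≅ ker(∂_k) / im(∂_{k+1}) we obtain:

  H_0: rank C_0 − rank ∂_1 = 7 − 6 = 1, and the invariant factors of ∂_1 are all 1, so H_0 = Z.
  H_1: rank ker ∂_1 − rank ∂_2 = (21 − 6) − 13 = 2, and the invariant factors of ∂_2 are all 1, so H_1 = Z^2.
  H_2: rank ker ∂_2 − rank ∂_3 = (14 − 13) − 0 = 1, and there is no ∂_3, so H_2 = Z.

As a check, the Euler characteristic is 7 − 21 + 14 = 0, which agrees with 1 − 2 + 1 = 0.

H_0 = Z,  H_1 = Z^2,  H_2 = Z.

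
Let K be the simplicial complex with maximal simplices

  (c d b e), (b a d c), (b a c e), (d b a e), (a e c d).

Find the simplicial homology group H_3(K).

H_3 = Z.

Order the vertices as a < b < c < d < e. Listing each simplex with vertices in this order, K has dimension 3 with simplices:

  0-simplices (5): a, b, c, d, e
  1-simplices (10): ab, ac, ad, ae, bc, bd, be, cd, ce, de
  2-simplices (10): abc, abd, abe, acd, ace, ade, bcd, bce, bde, cde
  3-simplices (5): abcd, abce, abde, acde, bcde

Hence C_0 ≅ Z^5, C_1 ≅ Z^10, C_2 ≅ Z^10, C_3 ≅ Z^5.

∂_1: C_1 → C_0 sends each edge [p,q] (with p < q) to q − p. For instance
  ∂bc = c − b.
This gives a 5×10 integer matrix of rank 4; reducing to Smith normal form yields diagonal entries (1,1,1,1).

∂_2: C_2 → C_1 acts by ∂[p,q,r] = [q,r] − [p,r] + [p,q]. For instance
  ∂abd = bd − ad + ab,
  ∂cde = de − ce + cd.
The 10×10 boundary matrix has rank 6 and Smith normal form diag(1,1,1,1,1,1).

∂_3: C_3 → C_2 sends each 3-simplex σ to the alternating sum Σ_i (−1)^i (σ with its i-th vertex removed). For instance
  ∂abde = bde − ade + abe − abd,
  ∂abce = bce − ace + abe − abc.
As a 10×5 matrix over Z this has rank 4, with invariant factors (1,1,1,1).

Computing H_k = (kernel of ∂_k) / (image of ∂_{k+1}):

  H_3: rank ker ∂_3 − rank ∂_4 = (5 − 4) − 0 = 1, and there is no ∂_4, so H_3 ≅ Z.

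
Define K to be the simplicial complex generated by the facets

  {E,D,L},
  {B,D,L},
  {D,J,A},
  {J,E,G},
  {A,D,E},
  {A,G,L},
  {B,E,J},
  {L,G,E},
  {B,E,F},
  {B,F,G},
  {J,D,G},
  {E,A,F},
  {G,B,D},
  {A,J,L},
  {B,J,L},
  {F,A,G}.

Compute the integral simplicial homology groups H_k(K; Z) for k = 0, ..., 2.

Take the total order A < B < D < E < F < G < J < L on the vertex set. Then K (dimension 2) consists of the simplices:

  0-simplices (8): A, B, D, E, F, G, J, L
  1-simplices (24): AD, AE, AF, AG, AJ, AL, BD, BE, BF, BG, BJ, BL, DE, DG, DJ, DL, EF, EG, EJ, EL, FG, GJ, GL, JL
  2-simplices (16): ADE, ADJ, AEF, AFG, AGL, AJL, BDG, BDL, BEF, BEJ, BFG, BJL, DEL, DGJ, EGJ, EGL

giving chain groups C_0 ≅ Z^8, C_1 ≅ Z^24, C_2 ≅ Z^16.

The boundary map ∂_1: C_1 → C_0 is given by ∂[p,q] = [q] − [p]. For instance
  ∂DG = G − D.
The resulting 8×24 matrix has rank 7, and its Smith normal form has invariant factors (1,1,1,1,1,1,1).

∂_2: C_2 → C_1 maps a triangle to the signed sum of its edges. For instance
  ∂BFG = FG − BG + BF,
  ∂AJL = JL − AL + AJ.
The resulting 24×16 matrix has rank 15, and its Smith normal form has invariant factors (1,1,1,1,1,1,1,1,1,1,1,1,1,1,1).

Reading off H_k = ker ∂_k / im ∂_{k+1}:

  H_0: rank C_0 − rank ∂_1 = 8 − 7 = 1, and the invariant factors of ∂_1 are all 1, so H_0 = Z.
  H_1: rank ker ∂_1 − rank ∂_2 = (24 − 7) − 15 = 2, and the invariant factors of ∂_2 are all 1, so H_1 = Z^2.
  H_2: rank ker ∂_2 − rank ∂_3 = (16 − 15) − 0 = 1, and there is no ∂_3, so H_2 = Z.

H_0 = Z,  H_1 = Z^2,  H_2 = Z.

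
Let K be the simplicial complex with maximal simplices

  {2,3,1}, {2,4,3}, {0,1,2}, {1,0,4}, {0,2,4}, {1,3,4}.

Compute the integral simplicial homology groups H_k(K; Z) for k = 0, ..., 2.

H_0 = Z,  H_1 = 0,  H_2 = Z.

We work with the vertex ordering 0 < 1 < 2 < 3 < 4. The simplices of K, each written with vertices in increasing order, are:

  0-simplices (5): [0], [1], [2], [3], [4]
  1-simplices (9): [0,1], [0,2], [0,4], [1,2], [1,3], [1,4], [2,3], [2,4], [3,4]
  2-simplices (6): [0,1,2], [0,1,4], [0,2,4], [1,2,3], [1,3,4], [2,3,4]

Hence C_0 ≅ Z^5, C_1 ≅ Z^9, C_2 ≅ Z^6.

∂_1: C_1 → C_0 maps an edge to its endpoints' difference, ∂[p,q] = q − p.
As a 5×9 matrix over Z this has rank 4, with invariant factors (1,1,1,1).

∂_2: C_2 → C_1 acts by ∂[p,q,r] = [q,r] − [p,r] + [p,q]. For instance
  ∂[0,1,4] = [1,4] − [0,4] + [0,1],
  ∂[1,2,3] = [2,3] − [1,3] + [1,2].
The 9×6 boundary matrix has rank 5 and Smith normal form diag(1,1,1,1,1).

From H_k ≅ ker(∂_k) / im(∂_{k+1}) we obtain:

  H_0: rank C_0 − rank ∂_1 = 5 − 4 = 1, and the invariant factors of ∂_1 are all 1, so H_0 ≅ Z.
  H_1: rank ker ∂_1 − rank ∂_2 = (9 − 4) − 5 = 0, and the invariant factors of ∂_2 are all 1, so H_1 ≅ 0.
  H_2: rank ker ∂_2 − rank ∂_3 = (6 − 5) − 0 = 1, and there is no ∂_3, so H_2 ≅ Z.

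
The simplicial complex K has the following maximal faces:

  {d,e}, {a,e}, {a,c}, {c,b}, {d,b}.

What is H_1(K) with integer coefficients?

Order the vertices as a < b < c < d < e. Listing each simplex with vertices in this order, K has dimension 1 with simplices:

  0-simplices (5): a, b, c, d, e
  1-simplices (5): ac, ae, bc, bd, de

Hence C_0 ≅ Z^5, C_1 ≅ Z^5.

∂_1: C_1 → C_0 is given by ∂[p,q] = [q] − [p].
This gives a 5×5 integer matrix of rank 4; reducing to Smith normal form yields diagonal entries (1,1,1,1).

From H_k ≅ ker(∂_k) / im(∂_{k+1}) we obtain:

  H_1: rank ker ∂_1 − rank ∂_2 = (5 − 4) − 0 = 1, and there is no ∂_2, so H_1 ≅ Z.

H_1 = Z.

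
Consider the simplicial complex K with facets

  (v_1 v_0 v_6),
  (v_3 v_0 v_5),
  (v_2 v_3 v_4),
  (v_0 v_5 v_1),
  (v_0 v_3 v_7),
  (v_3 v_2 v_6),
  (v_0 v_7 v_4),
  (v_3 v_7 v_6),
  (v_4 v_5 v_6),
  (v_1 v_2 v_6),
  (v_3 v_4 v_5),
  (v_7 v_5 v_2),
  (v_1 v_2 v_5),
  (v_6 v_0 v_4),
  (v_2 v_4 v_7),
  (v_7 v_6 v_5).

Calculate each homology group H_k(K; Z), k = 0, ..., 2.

H_0 = Z,  H_1 = Z^2,  H_2 = Z.

We work with the vertex ordering v_0 < v_1 < v_2 < v_3 < v_4 < v_5 < v_6 < v_7. The simplices of K, each written with vertices in increasing order, are:

  0-simplices (8): [v_0], [v_1], [v_2], [v_3], [v_4], [v_5], [v_6], [v_7]
  1-simplices (24): (24 of them)
  2-simplices (16): (16 of them)

so the chain groups are C_0 ≅ Z^8, C_1 ≅ Z^24, C_2 ≅ Z^16.

Boundary ∂_1: C_1 → C_0 sends each edge [p,q] (with p < q) to q − p. For instance
  ∂[v_3,v_4] = [v_4] − [v_3].
The 8×24 boundary matrix has rank 7 and Smith normal form diag(1,1,1,1,1,1,1).

∂_2: C_2 → C_1 maps a triangle to the signed sum of its edges. For instance
  ∂[v_2,v_3,v_4] = [v_3,v_4] − [v_2,v_4] + [v_2,v_3],
  ∂[v_0,v_1,v_6] = [v_1,v_6] − [v_0,v_6] + [v_0,v_1].
As a 24×16 matrix over Z this has rank 15, with invariant factors (1,1,1,1,1,1,1,1,1,1,1,1,1,1,1).

Now H_k = ker ∂_k / im ∂_{k+1}, so:

  H_0: rank C_0 − rank ∂_1 = 8 − 7 = 1, and the invariant factors of ∂_1 are all 1, so H_0 = Z.
  H_1: rank ker ∂_1 − rank ∂_2 = (24 − 7) − 15 = 2, and the invariant factors of ∂_2 are all 1, so H_1 = Z^2.
  H_2: rank ker ∂_2 − rank ∂_3 = (16 − 15) − 0 = 1, and there is no ∂_3, so H_2 = Z.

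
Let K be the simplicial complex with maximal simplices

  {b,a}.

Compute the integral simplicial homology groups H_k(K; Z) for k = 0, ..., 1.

We work with the vertex ordering a < b. The simplices of K, each written with vertices in increasing order, are:

  0-simplices (2): a, b
  1-simplices (1): ab

giving chain groups C_0 ≅ Z^2, C_1 ≅ Z^1.

Boundary ∂_1: C_1 → C_0 sends each edge [p,q] (with p < q) to q − p.
The 2×1 boundary matrix has rank 1 and Smith normal form diag(1).

Computing H_k = (kernel of ∂_k) / (image of ∂_{k+1}):

  H_0: rank C_0 − rank ∂_1 = 2 − 1 = 1, and the invariant factors of ∂_1 are all 1, so H_0 = Z.
  H_1: rank ker ∂_1 − rank ∂_2 = (1 − 1) − 0 = 0, and there is no ∂_2, so H_1 = 0.

(K is a triangulation of the 1-simplex.)

H_0 = Z,  H_1 = 0.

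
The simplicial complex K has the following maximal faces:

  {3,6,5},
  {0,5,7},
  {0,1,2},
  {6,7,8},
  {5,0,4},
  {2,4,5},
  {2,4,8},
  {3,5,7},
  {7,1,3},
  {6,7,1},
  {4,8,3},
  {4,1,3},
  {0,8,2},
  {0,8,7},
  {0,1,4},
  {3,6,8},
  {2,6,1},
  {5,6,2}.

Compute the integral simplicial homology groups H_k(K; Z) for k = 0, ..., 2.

H_0 ≅ Z,  H_1 ≅ Z ⊕ Z/2Z,  H_2 = 0.

Fix the vertex order 0 < 1 < 2 < 3 < 4 < 5 < 6 < 7 < 8 and write every simplex with vertices in increasing order. Then dim K = 2 and the simplices of K are:

  0-simplices (9): [0], [1], [2], [3], [4], [5], [6], [7], [8]
  1-simplices (27): (27 of them)
  2-simplices (18): [0,1,2], [0,1,4], [0,2,8], [0,4,5], [0,5,7], [0,7,8], [1,2,6], [1,3,4], [1,3,7], [1,6,7], [2,4,5], [2,4,8], [2,5,6], [3,4,8], [3,5,6], [3,5,7], [3,6,8], [6,7,8]

giving chain groups C_0 ≅ Z^9, C_1 ≅ Z^27, C_2 ≅ Z^18.

∂_1: C_1 → C_0 sends each edge [p,q] (with p < q) to q − p. For instance
  ∂[6,7] = [7] − [6].
This gives a 9×27 integer matrix of rank 8; reducing to Smith normal form yields diagonal entries (1,1,1,1,1,1,1,1).

∂_2: C_2 → C_1 maps a triangle to the signed sum of its edges. For instance
  ∂[3,6,8] = [6,8] − [3,8] + [3,6],
  ∂[0,7,8] = [7,8] − [0,8] + [0,7].
This gives a 27×18 integer matrix of rank 18; reducing to Smith normal form yields diagonal entries (1,1,1,1,1,1,1,1,1,1,1,1,1,1,1,1,1,2).

Now H_k = ker ∂_k / im ∂_{k+1}, so:

  H_0: rank C_0 − rank ∂_1 = 9 − 8 = 1, and the invariant factors of ∂_1 are all 1, so H_0 = Z.
  H_1: rank ker ∂_1 − rank ∂_2 = (27 − 8) − 18 = 1, and ∂_2 has invariant factor 2 > 1, so H_1 = Z ⊕ Z/2Z.
  H_2: rank ker ∂_2 − rank ∂_3 = (18 − 18) − 0 = 0, and there is no ∂_3, so H_2 = 0.

As a check, the Euler characteristic is 9 − 27 + 18 = 0, which agrees with 1 − 1 + 0 = 0.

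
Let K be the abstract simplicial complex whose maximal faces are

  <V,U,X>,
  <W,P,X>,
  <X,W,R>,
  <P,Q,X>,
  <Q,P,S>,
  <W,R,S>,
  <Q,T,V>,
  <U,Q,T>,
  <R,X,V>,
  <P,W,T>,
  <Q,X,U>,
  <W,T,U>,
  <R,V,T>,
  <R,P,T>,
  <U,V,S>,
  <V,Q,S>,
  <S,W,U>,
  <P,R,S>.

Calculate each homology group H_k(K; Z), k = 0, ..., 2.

H_0 = Z,  H_1 = Z ⊕ Z/2Z,  H_2 = 0.

Fix the vertex order P < Q < R < S < T < U < V < W < X and write every simplex with vertices in increasing order. Then dim K = 2 and the simplices of K are:

  0-simplices (9): P, Q, R, S, T, U, V, W, X
  1-simplices (27): PQ, PR, PS, PT, PW, PX, QS, QT, QU, QV, QX, RS, RT, RV, RW, RX, SU, SV, SW, TU, TV, TW, UV, UW, UX, VX, WX
  2-simplices (18): PQS, PQX, PRS, PRT, PTW, PWX, QSV, QTU, QTV, QUX, RSW, RTV, RVX, RWX, SUV, SUW, TUW, UVX

so the chain groups are C_0 ≅ Z^9, C_1 ≅ Z^27, C_2 ≅ Z^18.

The boundary map ∂_1: C_1 → C_0 is given by ∂[p,q] = [q] − [p]. For instance
  ∂QX = X − Q.
This gives a 9×27 integer matrix of rank 8; reducing to Smith normal form yields diagonal entries (1,1,1,1,1,1,1,1).

The boundary map ∂_2: C_2 → C_1 sends each 2-simplex [p,q,r] to [q,r] − [p,r] + [p,q]. For instance
  ∂SUV = UV − SV + SU,
  ∂PQS = QS − PS + PQ.
The 27×18 boundary matrix has rank 18 and Smith normal form diag(1,1,1,1,1,1,1,1,1,1,1,1,1,1,1,1,1,2).

Computing H_k = (kernel of ∂_k) / (image of ∂_{k+1}):

  H_0: rank C_0 − rank ∂_1 = 9 − 8 = 1, and the invariant factors of ∂_1 are all 1, so H_0 = Z.
  H_1: rank ker ∂_1 − rank ∂_2 = (27 − 8) − 18 = 1, and ∂_2 has invariant factor 2 > 1, so H_1 = Z ⊕ Z/2Z.
  H_2: rank ker ∂_2 − rank ∂_3 = (18 − 18) − 0 = 0, and there is no ∂_3, so H_2 = 0.

(K is a triangulation of the Klein bottle.)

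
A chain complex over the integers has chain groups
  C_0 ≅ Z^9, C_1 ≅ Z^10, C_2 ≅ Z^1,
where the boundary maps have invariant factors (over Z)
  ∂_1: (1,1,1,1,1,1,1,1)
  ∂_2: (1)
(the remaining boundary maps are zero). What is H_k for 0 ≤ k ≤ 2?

H_0: b_0 = 9 − 0 − 8 = 1; torsion from ∂_1 factors > 1: none. So H_0 = Z.
H_1: b_1 = 10 − 8 − 1 = 1; torsion from ∂_2 factors > 1: none. So H_1 = Z.
H_2: b_2 = 1 − 1 − 0 = 0; torsion from ∂_3 factors > 1: none. So H_2 = 0.

H_0 = Z,  H_1 = Z,  H_2 = 0.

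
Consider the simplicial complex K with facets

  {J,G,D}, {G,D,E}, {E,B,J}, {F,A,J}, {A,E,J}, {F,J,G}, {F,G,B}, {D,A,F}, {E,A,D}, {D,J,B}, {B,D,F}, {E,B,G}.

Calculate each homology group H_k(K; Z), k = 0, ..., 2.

H_0 = Z,  H_1 = Z/2,  H_2 = 0.

We work with the vertex ordering A < B < D < E < F < G < J. The simplices of K, each written with vertices in increasing order, are:

  0-simplices (7): A, B, D, E, F, G, J
  1-simplices (18): AD, AE, AF, AJ, BD, BE, BF, BG, BJ, DE, DF, DG, DJ, EG, EJ, FG, FJ, GJ
  2-simplices (12): ADE, ADF, AEJ, AFJ, BDF, BDJ, BEG, BEJ, BFG, DEG, DGJ, FGJ

giving chain groups C_0 ≅ Z^7, C_1 ≅ Z^18, C_2 ≅ Z^12.

The boundary map ∂_1: C_1 → C_0 sends each edge [p,q] (with p < q) to q − p. For instance
  ∂BD = D − B.
The resulting 7×18 matrix has rank 6, and its Smith normal form has invariant factors (1,1,1,1,1,1).

∂_2: C_2 → C_1 maps a triangle to the signed sum of its edges. For instance
  ∂ADE = DE − AE + AD,
  ∂BEJ = EJ − BJ + BE.
The resulting 18×12 matrix has rank 12, and its Smith normal form has invariant factors (1,1,1,1,1,1,1,1,1,1,1,2).

Computing H_k = (kernel of ∂_k) / (image of ∂_{k+1}):

  H_0: rank C_0 − rank ∂_1 = 7 − 6 = 1, and the invariant factors of ∂_1 are all 1, so H_0 ≅ Z.
  H_1: rank ker ∂_1 − rank ∂_2 = (18 − 6) − 12 = 0, and ∂_2 has invariant factor 2 > 1, so H_1 ≅ Z/2.
  H_2: rank ker ∂_2 − rank ∂_3 = (12 − 12) − 0 = 0, and there is no ∂_3, so H_2 ≅ 0.

As a check, the Euler characteristic is 7 − 18 + 12 = 1, which agrees with 1 − 0 + 0 = 1.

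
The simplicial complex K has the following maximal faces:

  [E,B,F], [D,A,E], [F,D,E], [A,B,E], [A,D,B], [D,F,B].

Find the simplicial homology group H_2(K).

We work with the vertex ordering A < B < D < E < F. The simplices of K, each written with vertices in increasing order, are:

  0-simplices (5): A, B, D, E, F
  1-simplices (9): AB, AD, AE, BD, BE, BF, DE, DF, EF
  2-simplices (6): ABD, ABE, ADE, BDF, BEF, DEF

so the chain groups are C_0 ≅ Z^5, C_1 ≅ Z^9, C_2 ≅ Z^6.

The boundary map ∂_1: C_1 → C_0 maps an edge to its endpoints' difference, ∂[p,q] = q − p. For instance
  ∂DF = F − D.
The 5×9 boundary matrix has rank 4 and Smith normal form diag(1,1,1,1).

Boundary ∂_2: C_2 → C_1 sends each 2-simplex [p,q,r] to [q,r] − [p,r] + [p,q]. For instance
  ∂DEF = EF − DF + DE,
  ∂ABD = BD − AD + AB.
As a 9×6 matrix over Z this has rank 5, with invariant factors (1,1,1,1,1).

Computing H_k = (kernel of ∂_k) / (image of ∂_{k+1}):

  H_2: rank ker ∂_2 − rank ∂_3 = (6 − 5) − 0 = 1, and there is no ∂_3, so H_2 = Z.

H_2 ≅ Z.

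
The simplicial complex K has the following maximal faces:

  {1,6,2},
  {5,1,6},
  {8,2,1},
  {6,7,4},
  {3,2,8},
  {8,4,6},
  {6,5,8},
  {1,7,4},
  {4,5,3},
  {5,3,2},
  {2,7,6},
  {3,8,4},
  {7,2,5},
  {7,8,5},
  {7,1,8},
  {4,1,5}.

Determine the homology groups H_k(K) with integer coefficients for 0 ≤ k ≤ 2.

Take the total order 1 < 2 < 3 < 4 < 5 < 6 < 7 < 8 on the vertex set. Then K (dimension 2) consists of the simplices:

  0-simplices (8): [1], [2], [3], [4], [5], [6], [7], [8]
  1-simplices (24): (24 of them)
  2-simplices (16): [1,2,6], [1,2,8], [1,4,5], [1,4,7], [1,5,6], [1,7,8], [2,3,5], [2,3,8], [2,5,7], [2,6,7], [3,4,5], [3,4,8], [4,6,7], [4,6,8], [5,6,8], [5,7,8]

giving chain groups C_0 ≅ Z^8, C_1 ≅ Z^24, C_2 ≅ Z^16.

Boundary ∂_1: C_1 → C_0 maps an edge to its endpoints' difference, ∂[p,q] = q − p. For instance
  ∂[5,7] = [7] − [5].
The resulting 8×24 matrix has rank 7, and its Smith normal form has invariant factors (1,1,1,1,1,1,1).

The boundary map ∂_2: C_2 → C_1 sends each 2-simplex [p,q,r] to [q,r] − [p,r] + [p,q]. For instance
  ∂[5,6,8] = [6,8] − [5,8] + [5,6],
  ∂[5,7,8] = [7,8] − [5,8] + [5,7].
As a 24×16 matrix over Z this has rank 15, with invariant factors (1,1,1,1,1,1,1,1,1,1,1,1,1,1,1).

Computing H_k = (kernel of ∂_k) / (image of ∂_{k+1}):

  H_0: rank C_0 − rank ∂_1 = 8 − 7 = 1, and the invariant factors of ∂_1 are all 1, so H_0 = Z.
  H_1: rank ker ∂_1 − rank ∂_2 = (24 − 7) − 15 = 2, and the invariant factors of ∂_2 are all 1, so H_1 = Z^2.
  H_2: rank ker ∂_2 − rank ∂_3 = (16 − 15) − 0 = 1, and there is no ∂_3, so H_2 = Z.

H_0 ≅ Z,  H_1 ≅ Z^2,  H_2 ≅ Z.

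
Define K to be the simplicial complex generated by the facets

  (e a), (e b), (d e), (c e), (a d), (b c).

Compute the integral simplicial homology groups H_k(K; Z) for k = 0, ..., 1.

H_0 = Z,  H_1 = Z^2.

Take the total order a < b < c < d < e on the vertex set. Then K (dimension 1) consists of the simplices:

  0-simplices (5): a, b, c, d, e
  1-simplices (6): ad, ae, bc, be, ce, de

giving chain groups C_0 ≅ Z^5, C_1 ≅ Z^6.

The boundary map ∂_1: C_1 → C_0 is given by ∂[p,q] = [q] − [p].
As a 5×6 matrix over Z this has rank 4, with invariant factors (1,1,1,1).

Computing H_k = (kernel of ∂_k) / (image of ∂_{k+1}):

  H_0: rank C_0 − rank ∂_1 = 5 − 4 = 1, and the invariant factors of ∂_1 are all 1, so H_0 ≅ Z.
  H_1: rank ker ∂_1 − rank ∂_2 = (6 − 4) − 0 = 2, and there is no ∂_2, so H_1 ≅ Z^2.

(K is a triangulation of a wedge of 2 circles.)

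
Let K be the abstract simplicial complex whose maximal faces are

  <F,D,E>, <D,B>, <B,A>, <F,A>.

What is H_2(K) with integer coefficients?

Fix the vertex order A < B < D < E < F and write every simplex with vertices in increasing order. Then dim K = 2 and the simplices of K are:

  0-simplices (5): A, B, D, E, F
  1-simplices (6): AB, AF, BD, DE, DF, EF
  2-simplices (1): DEF

so the chain groups are C_0 ≅ Z^5, C_1 ≅ Z^6, C_2 ≅ Z^1.

∂_1: C_1 → C_0 sends each edge [p,q] (with p < q) to q − p. For instance
  ∂DF = F − D.
The 5×6 boundary matrix has rank 4 and Smith normal form diag(1,1,1,1).

Boundary ∂_2: C_2 → C_1 maps a triangle to the signed sum of its edges. For instance
  ∂DEF = EF − DF + DE.
The resulting 6×1 matrix has rank 1, and its Smith normal form has invariant factors (1).

From H_k ≅ ker(∂_k) / im(∂_{k+1}) we obtain:

  H_2: rank ker ∂_2 − rank ∂_3 = (1 − 1) − 0 = 0, and there is no ∂_3, so H_2 ≅ 0.

H_2 ≅ 0.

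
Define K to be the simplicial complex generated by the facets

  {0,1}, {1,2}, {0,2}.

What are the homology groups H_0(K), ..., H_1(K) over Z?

Order the vertices as 0 < 1 < 2. Listing each simplex with vertices in this order, K has dimension 1 with simplices:

  0-simplices (3): [0], [1], [2]
  1-simplices (3): [0,1], [0,2], [1,2]

Hence C_0 ≅ Z^3, C_1 ≅ Z^3.

Boundary ∂_1: C_1 → C_0 is given by ∂[p,q] = [q] − [p].
This gives a 3×3 integer matrix of rank 2; reducing to Smith normal form yields diagonal entries (1,1).

Computing H_k = (kernel of ∂_k) / (image of ∂_{k+1}):

  H_0: rank C_0 − rank ∂_1 = 3 − 2 = 1, and the invariant factors of ∂_1 are all 1, so H_0 = Z.
  H_1: rank ker ∂_1 − rank ∂_2 = (3 − 2) − 0 = 1, and there is no ∂_2, so H_1 = Z.

(K is a triangulation of the circle S^1.)

H_0 ≅ Z,  H_1 ≅ Z.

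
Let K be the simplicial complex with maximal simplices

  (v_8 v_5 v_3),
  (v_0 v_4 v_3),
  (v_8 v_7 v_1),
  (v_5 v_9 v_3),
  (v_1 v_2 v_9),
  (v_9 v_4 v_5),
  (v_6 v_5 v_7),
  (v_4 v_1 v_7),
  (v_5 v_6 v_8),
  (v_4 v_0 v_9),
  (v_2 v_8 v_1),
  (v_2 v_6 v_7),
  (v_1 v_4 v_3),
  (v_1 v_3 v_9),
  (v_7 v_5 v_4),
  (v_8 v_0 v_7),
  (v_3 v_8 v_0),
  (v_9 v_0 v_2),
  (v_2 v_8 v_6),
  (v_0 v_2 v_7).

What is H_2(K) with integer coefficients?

H_2 = 0.

Take the total order v_0 < v_1 < v_2 < v_3 < v_4 < v_5 < v_6 < v_7 < v_8 < v_9 on the vertex set. Then K (dimension 2) consists of the simplices:

  0-simplices (10): [v_0], [v_1], [v_2], [v_3], [v_4], [v_5], [v_6], [v_7], [v_8], [v_9]
  1-simplices (30): (30 of them)
  2-simplices (20): (20 of them)

giving chain groups C_0 ≅ Z^10, C_1 ≅ Z^30, C_2 ≅ Z^20.

Boundary ∂_1: C_1 → C_0 maps an edge to its endpoints' difference, ∂[p,q] = q − p. For instance
  ∂[v_1,v_3] = [v_3] − [v_1].
This gives a 10×30 integer matrix of rank 9; reducing to Smith normal form yields diagonal entries (1,1,1,1,1,1,1,1,1).

The boundary map ∂_2: C_2 → C_1 sends each 2-simplex [p,q,r] to [q,r] − [p,r] + [p,q]. For instance
  ∂[v_1,v_2,v_8] = [v_2,v_8] − [v_1,v_8] + [v_1,v_2],
  ∂[v_4,v_5,v_7] = [v_5,v_7] − [v_4,v_7] + [v_4,v_5].
The resulting 30×20 matrix has rank 20, and its Smith normal form has invariant factors (1,1,1,1,1,1,1,1,1,1,1,1,1,1,1,1,1,1,1,2).

From H_k ≅ ker(∂_k) / im(∂_{k+1}) we obtain:

  H_2: rank ker ∂_2 − rank ∂_3 = (20 − 20) − 0 = 0, and there is no ∂_3, so H_2 ≅ 0.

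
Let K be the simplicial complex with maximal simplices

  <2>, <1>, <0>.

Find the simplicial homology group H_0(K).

K has 3 vertices.
rank ∂_0 = 0, rank ∂_1 = 0 ⇒ b_0 = 3 − 0 − 0 = 3. So H_0 = Z^3.

H_0 = Z^3.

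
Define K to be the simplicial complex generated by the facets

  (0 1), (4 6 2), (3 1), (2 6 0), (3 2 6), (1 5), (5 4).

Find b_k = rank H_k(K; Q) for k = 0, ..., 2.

K has 7 vertices, 11 edges, 3 triangles.
rank ∂_0 = 0, rank ∂_1 = 6 ⇒ b_0 = 7 − 0 − 6 = 1; all invariant factors of ∂_1 are 1 so no torsion. So H_0 = Z.
rank ∂_1 = 6, rank ∂_2 = 3 ⇒ b_1 = 11 − 6 − 3 = 2; all invariant factors of ∂_2 are 1 so no torsion. So H_1 = Z^2.
rank ∂_2 = 3, rank ∂_3 = 0 ⇒ b_2 = 3 − 3 − 0 = 0. So H_2 = 0.

b_0 = 1, b_1 = 2, b_2 = 0.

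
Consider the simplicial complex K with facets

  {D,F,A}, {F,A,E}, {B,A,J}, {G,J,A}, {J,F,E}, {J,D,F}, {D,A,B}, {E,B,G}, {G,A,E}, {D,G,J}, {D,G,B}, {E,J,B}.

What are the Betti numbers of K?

Take the total order A < B < D < E < F < G < J on the vertex set. Then K (dimension 2) consists of the simplices:

  0-simplices (7): A, B, D, E, F, G, J
  1-simplices (18): AB, AD, AE, AF, AG, AJ, BD, BE, BG, BJ, DF, DG, DJ, EF, EG, EJ, FJ, GJ
  2-simplices (12): ABD, ABJ, ADF, AEF, AEG, AGJ, BDG, BEG, BEJ, DFJ, DGJ, EFJ

Hence C_0 ≅ Z^7, C_1 ≅ Z^18, C_2 ≅ Z^12.

∂_1: C_1 → C_0 maps an edge to its endpoints' difference, ∂[p,q] = q − p.
As a 7×18 matrix over Z this has rank 6, with invariant factors (1,1,1,1,1,1).

Boundary ∂_2: C_2 → C_1 maps a triangle to the signed sum of its edges. For instance
  ∂DFJ = FJ − DJ + DF,
  ∂ABD = BD − AD + AB.
As a 18×12 matrix over Z this has rank 12, with invariant factors (1,1,1,1,1,1,1,1,1,1,1,2).

Reading off H_k = ker ∂_k / im ∂_{k+1}:

  H_0: rank C_0 − rank ∂_1 = 7 − 6 = 1, and the invariant factors of ∂_1 are all 1, so H_0 ≅ Z.
  H_1: rank ker ∂_1 − rank ∂_2 = (18 − 6) − 12 = 0, and ∂_2 has invariant factor 2 > 1, so H_1 ≅ Z/2.
  H_2: rank ker ∂_2 − rank ∂_3 = (12 − 12) − 0 = 0, and there is no ∂_3, so H_2 ≅ 0.

As a check, the Euler characteristic is 7 − 18 + 12 = 1, which agrees with 1 − 0 + 0 = 1.

Hence the Betti numbers are b_0 = 1, b_1 = 0, b_2 = 0.

b_0 = 1, b_1 = 0, b_2 = 0.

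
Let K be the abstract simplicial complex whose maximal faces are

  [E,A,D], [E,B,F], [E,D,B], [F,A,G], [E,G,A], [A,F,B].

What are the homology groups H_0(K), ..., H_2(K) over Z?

K has 6 vertices, 12 edges, 6 triangles.
rank ∂_0 = 0, rank ∂_1 = 5 ⇒ b_0 = 6 − 0 − 5 = 1; all invariant factors of ∂_1 are 1 so no torsion. So H_0 = Z.
rank ∂_1 = 5, rank ∂_2 = 6 ⇒ b_1 = 12 − 5 − 6 = 1; all invariant factors of ∂_2 are 1 so no torsion. So H_1 = Z.
rank ∂_2 = 6, rank ∂_3 = 0 ⇒ b_2 = 6 − 6 − 0 = 0. So H_2 = 0.

H_0 = Z,  H_1 = Z,  H_2 = 0.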